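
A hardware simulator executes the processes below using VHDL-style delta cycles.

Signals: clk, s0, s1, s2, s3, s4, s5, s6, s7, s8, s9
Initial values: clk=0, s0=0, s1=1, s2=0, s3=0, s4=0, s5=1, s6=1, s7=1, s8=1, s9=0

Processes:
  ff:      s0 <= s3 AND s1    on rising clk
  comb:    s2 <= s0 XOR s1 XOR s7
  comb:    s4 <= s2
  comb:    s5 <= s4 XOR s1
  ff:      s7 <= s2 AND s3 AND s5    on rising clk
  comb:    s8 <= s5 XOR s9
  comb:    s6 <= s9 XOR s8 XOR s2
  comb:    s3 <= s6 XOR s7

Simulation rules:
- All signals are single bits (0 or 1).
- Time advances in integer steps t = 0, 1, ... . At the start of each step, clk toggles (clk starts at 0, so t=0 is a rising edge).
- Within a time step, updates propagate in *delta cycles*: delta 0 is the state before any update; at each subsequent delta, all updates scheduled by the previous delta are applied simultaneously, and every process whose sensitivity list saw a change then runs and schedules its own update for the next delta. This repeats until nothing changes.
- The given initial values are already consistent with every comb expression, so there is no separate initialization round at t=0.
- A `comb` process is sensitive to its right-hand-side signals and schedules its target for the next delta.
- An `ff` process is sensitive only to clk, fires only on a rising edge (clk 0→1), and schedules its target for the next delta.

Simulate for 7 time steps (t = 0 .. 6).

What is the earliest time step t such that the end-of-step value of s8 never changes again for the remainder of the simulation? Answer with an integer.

t=0 Δ0: s8=1 s6=1 clk=0 s3=0 s5=1 s9=0 s1=1 s0=0 s4=0 s7=1 s2=0
  Δ1: clk:0→1
  Δ2: s7:1→0
  Δ3: s3:0→1, s2:0→1
  Δ4: s6:1→0, s4:0→1
  Δ5: s3:1→0, s5:1→0
  Δ6: s8:1→0
  Δ7: s6:0→1
  Δ8: s3:0→1
  (8Δ to stable)
t=1 Δ0: s8=0 s6=1 clk=1 s3=1 s5=0 s9=0 s1=1 s0=0 s4=1 s7=0 s2=1
  Δ1: clk:1→0
  (1Δ to stable)
t=2 Δ0: s8=0 s6=1 clk=0 s3=1 s5=0 s9=0 s1=1 s0=0 s4=1 s7=0 s2=1
  Δ1: clk:0→1
  Δ2: s0:0→1
  Δ3: s2:1→0
  Δ4: s6:1→0, s4:1→0
  Δ5: s3:1→0, s5:0→1
  Δ6: s8:0→1
  Δ7: s6:0→1
  Δ8: s3:0→1
  (8Δ to stable)
t=3 Δ0: s8=1 s6=1 clk=1 s3=1 s5=1 s9=0 s1=1 s0=1 s4=0 s7=0 s2=0
  Δ1: clk:1→0
  (1Δ to stable)
t=4 Δ0: s8=1 s6=1 clk=0 s3=1 s5=1 s9=0 s1=1 s0=1 s4=0 s7=0 s2=0
  Δ1: clk:0→1
  (1Δ to stable)
t=5 Δ0: s8=1 s6=1 clk=1 s3=1 s5=1 s9=0 s1=1 s0=1 s4=0 s7=0 s2=0
  Δ1: clk:1→0
  (1Δ to stable)
t=6 Δ0: s8=1 s6=1 clk=0 s3=1 s5=1 s9=0 s1=1 s0=1 s4=0 s7=0 s2=0
  Δ1: clk:0→1
  (1Δ to stable)

2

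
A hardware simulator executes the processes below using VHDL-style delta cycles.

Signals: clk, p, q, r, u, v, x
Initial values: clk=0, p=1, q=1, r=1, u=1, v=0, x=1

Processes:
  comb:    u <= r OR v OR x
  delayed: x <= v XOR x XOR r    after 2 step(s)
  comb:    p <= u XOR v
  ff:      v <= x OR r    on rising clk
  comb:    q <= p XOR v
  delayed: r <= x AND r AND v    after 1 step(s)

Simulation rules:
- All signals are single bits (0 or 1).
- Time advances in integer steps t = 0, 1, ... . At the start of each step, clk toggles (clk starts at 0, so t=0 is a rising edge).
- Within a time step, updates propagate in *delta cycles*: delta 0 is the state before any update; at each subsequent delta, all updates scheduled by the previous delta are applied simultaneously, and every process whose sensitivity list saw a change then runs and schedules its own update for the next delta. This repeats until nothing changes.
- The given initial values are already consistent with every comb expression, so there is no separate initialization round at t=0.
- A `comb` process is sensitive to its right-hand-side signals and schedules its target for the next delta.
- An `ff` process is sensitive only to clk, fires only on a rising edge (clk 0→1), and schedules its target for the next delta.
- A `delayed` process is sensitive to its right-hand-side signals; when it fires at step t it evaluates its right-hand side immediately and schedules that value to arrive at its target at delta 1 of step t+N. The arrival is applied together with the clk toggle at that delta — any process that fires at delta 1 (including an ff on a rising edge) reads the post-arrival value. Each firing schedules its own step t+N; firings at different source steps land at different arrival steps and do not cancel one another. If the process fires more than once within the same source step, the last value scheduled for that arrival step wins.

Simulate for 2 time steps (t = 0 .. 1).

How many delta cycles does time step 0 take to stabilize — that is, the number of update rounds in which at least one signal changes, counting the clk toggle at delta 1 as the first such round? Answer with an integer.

4

t0.Δ0 u=1 clk=0 x=1 q=1 v=0 r=1 p=1
t0.Δ1 u=1 clk=1 x=1 q=1 v=0 r=1 p=1
t0.Δ2 u=1 clk=1 x=1 q=1 v=1 r=1 p=1
t0.Δ3 u=1 clk=1 x=1 q=0 v=1 r=1 p=0
t0.Δ4 u=1 clk=1 x=1 q=1 v=1 r=1 p=0
t1.Δ0 u=1 clk=1 x=1 q=1 v=1 r=1 p=0
t1.Δ1 u=1 clk=0 x=1 q=1 v=1 r=1 p=0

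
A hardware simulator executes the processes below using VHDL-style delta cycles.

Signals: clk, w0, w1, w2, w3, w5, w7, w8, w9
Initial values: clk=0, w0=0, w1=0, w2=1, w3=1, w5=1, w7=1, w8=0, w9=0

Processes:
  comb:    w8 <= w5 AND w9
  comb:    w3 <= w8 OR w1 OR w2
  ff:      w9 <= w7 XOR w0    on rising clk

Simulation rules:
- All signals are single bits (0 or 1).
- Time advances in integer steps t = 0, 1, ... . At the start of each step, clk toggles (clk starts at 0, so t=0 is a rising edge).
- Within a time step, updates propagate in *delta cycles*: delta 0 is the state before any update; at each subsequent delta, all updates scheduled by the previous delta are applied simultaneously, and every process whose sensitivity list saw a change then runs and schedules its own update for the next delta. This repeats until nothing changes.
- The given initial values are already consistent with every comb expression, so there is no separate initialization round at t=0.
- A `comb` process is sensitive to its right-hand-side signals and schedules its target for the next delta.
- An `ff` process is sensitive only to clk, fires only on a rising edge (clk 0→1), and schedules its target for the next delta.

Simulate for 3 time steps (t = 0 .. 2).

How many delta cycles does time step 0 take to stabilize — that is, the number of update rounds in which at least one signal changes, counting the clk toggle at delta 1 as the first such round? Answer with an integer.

t0.Δ0 w7=1 w2=1 w5=1 clk=0 w9=0 w0=0 w3=1 w8=0 w1=0
t0.Δ1 w7=1 w2=1 w5=1 clk=1 w9=0 w0=0 w3=1 w8=0 w1=0
t0.Δ2 w7=1 w2=1 w5=1 clk=1 w9=1 w0=0 w3=1 w8=0 w1=0
t0.Δ3 w7=1 w2=1 w5=1 clk=1 w9=1 w0=0 w3=1 w8=1 w1=0
t1.Δ0 w7=1 w2=1 w5=1 clk=1 w9=1 w0=0 w3=1 w8=1 w1=0
t1.Δ1 w7=1 w2=1 w5=1 clk=0 w9=1 w0=0 w3=1 w8=1 w1=0
t2.Δ0 w7=1 w2=1 w5=1 clk=0 w9=1 w0=0 w3=1 w8=1 w1=0
t2.Δ1 w7=1 w2=1 w5=1 clk=1 w9=1 w0=0 w3=1 w8=1 w1=0

3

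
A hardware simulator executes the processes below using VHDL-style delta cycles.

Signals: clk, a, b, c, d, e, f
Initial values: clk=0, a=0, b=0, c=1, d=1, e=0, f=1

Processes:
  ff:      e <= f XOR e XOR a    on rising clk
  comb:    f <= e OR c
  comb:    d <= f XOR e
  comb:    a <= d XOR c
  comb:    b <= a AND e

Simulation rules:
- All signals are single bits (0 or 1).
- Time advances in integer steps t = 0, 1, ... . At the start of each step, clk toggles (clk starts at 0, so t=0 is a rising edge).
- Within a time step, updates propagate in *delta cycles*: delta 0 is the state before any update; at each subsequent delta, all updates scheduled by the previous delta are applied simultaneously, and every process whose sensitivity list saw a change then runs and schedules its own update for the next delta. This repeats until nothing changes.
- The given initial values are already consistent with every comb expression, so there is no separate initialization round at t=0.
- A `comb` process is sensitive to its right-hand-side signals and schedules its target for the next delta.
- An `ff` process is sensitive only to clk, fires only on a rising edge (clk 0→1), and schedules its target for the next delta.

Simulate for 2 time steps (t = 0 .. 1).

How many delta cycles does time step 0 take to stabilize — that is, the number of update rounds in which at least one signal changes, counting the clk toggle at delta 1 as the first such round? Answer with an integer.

t=0 Δ0: b=0 f=1 e=0 c=1 clk=0 a=0 d=1
  Δ1: clk:0→1
  Δ2: e:0→1
  Δ3: d:1→0
  Δ4: a:0→1
  Δ5: b:0→1
  (5Δ to stable)
t=1 Δ0: b=1 f=1 e=1 c=1 clk=1 a=1 d=0
  Δ1: clk:1→0
  (1Δ to stable)

5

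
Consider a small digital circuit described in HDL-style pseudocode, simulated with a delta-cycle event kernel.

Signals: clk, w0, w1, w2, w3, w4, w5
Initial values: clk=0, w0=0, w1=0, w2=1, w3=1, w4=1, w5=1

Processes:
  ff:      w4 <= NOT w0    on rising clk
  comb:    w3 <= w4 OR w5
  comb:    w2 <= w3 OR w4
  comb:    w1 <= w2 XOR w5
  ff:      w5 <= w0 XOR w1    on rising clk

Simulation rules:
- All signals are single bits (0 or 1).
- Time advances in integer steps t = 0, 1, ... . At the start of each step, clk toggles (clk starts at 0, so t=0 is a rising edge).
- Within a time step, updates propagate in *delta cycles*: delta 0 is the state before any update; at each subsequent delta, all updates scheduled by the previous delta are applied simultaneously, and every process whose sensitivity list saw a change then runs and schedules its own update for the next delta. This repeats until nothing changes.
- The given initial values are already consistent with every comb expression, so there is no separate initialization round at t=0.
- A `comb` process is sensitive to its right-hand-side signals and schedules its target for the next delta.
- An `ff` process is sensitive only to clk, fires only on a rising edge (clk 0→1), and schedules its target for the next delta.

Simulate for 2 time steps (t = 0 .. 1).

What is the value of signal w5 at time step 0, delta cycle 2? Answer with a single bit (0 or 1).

0

[bits: w1,w0,w4,w2,w5,w3,clk]
t=0: Δ0=0011110 Δ1=0011111 Δ2=0011011 Δ3=1011011 | 3Δ
t=1: Δ0=1011011 Δ1=1011010 | 1Δ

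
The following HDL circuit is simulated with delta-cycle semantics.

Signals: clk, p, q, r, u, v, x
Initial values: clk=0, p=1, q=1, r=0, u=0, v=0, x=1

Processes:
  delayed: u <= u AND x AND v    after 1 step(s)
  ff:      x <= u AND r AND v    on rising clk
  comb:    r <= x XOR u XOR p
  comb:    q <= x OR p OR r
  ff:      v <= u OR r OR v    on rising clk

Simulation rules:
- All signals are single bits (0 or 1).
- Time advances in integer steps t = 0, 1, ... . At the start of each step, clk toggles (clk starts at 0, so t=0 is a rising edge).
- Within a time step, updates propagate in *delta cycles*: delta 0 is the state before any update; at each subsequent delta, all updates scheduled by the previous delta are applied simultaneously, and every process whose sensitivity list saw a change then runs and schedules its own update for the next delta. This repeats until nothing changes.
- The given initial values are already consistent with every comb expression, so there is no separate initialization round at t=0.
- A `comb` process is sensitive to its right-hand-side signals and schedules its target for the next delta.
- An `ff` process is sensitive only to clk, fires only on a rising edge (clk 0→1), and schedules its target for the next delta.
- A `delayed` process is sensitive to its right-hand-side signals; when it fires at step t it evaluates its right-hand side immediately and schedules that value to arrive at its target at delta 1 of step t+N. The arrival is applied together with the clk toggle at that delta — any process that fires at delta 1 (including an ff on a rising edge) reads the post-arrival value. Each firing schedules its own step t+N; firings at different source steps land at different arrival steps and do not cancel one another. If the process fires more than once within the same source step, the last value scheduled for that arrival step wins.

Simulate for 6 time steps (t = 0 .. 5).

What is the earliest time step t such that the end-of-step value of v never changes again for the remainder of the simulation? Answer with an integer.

[bits: clk,v,p,u,q,x,r]
t=0: Δ0=0010110 Δ1=1010110 Δ2=1010100 Δ3=1010101 | 3Δ
t=1: Δ0=1010101 Δ1=0010101 | 1Δ
t=2: Δ0=0010101 Δ1=1010101 Δ2=1110101 | 2Δ
t=3: Δ0=1110101 Δ1=0110101 | 1Δ
t=4: Δ0=0110101 Δ1=1110101 | 1Δ
t=5: Δ0=1110101 Δ1=0110101 | 1Δ

2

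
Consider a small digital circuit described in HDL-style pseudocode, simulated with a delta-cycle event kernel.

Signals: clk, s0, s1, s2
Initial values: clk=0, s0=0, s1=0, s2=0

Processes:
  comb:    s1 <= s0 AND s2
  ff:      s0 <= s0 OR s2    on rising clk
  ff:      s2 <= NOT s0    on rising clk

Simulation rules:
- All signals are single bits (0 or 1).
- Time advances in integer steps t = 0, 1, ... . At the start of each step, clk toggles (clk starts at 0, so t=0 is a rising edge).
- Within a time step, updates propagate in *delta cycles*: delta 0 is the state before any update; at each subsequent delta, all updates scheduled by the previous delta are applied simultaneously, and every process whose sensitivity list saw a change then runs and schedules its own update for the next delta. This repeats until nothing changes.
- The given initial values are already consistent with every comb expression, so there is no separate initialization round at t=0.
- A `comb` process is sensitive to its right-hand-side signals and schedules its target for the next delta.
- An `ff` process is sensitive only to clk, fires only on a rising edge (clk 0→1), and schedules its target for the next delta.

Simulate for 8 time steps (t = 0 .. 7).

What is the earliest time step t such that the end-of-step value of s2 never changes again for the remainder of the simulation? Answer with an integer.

t0.Δ0 clk=0 s1=0 s0=0 s2=0
t0.Δ1 clk=1 s1=0 s0=0 s2=0
t0.Δ2 clk=1 s1=0 s0=0 s2=1
t1.Δ0 clk=1 s1=0 s0=0 s2=1
t1.Δ1 clk=0 s1=0 s0=0 s2=1
t2.Δ0 clk=0 s1=0 s0=0 s2=1
t2.Δ1 clk=1 s1=0 s0=0 s2=1
t2.Δ2 clk=1 s1=0 s0=1 s2=1
t2.Δ3 clk=1 s1=1 s0=1 s2=1
t3.Δ0 clk=1 s1=1 s0=1 s2=1
t3.Δ1 clk=0 s1=1 s0=1 s2=1
t4.Δ0 clk=0 s1=1 s0=1 s2=1
t4.Δ1 clk=1 s1=1 s0=1 s2=1
t4.Δ2 clk=1 s1=1 s0=1 s2=0
t4.Δ3 clk=1 s1=0 s0=1 s2=0
t5.Δ0 clk=1 s1=0 s0=1 s2=0
t5.Δ1 clk=0 s1=0 s0=1 s2=0
t6.Δ0 clk=0 s1=0 s0=1 s2=0
t6.Δ1 clk=1 s1=0 s0=1 s2=0
t7.Δ0 clk=1 s1=0 s0=1 s2=0
t7.Δ1 clk=0 s1=0 s0=1 s2=0

4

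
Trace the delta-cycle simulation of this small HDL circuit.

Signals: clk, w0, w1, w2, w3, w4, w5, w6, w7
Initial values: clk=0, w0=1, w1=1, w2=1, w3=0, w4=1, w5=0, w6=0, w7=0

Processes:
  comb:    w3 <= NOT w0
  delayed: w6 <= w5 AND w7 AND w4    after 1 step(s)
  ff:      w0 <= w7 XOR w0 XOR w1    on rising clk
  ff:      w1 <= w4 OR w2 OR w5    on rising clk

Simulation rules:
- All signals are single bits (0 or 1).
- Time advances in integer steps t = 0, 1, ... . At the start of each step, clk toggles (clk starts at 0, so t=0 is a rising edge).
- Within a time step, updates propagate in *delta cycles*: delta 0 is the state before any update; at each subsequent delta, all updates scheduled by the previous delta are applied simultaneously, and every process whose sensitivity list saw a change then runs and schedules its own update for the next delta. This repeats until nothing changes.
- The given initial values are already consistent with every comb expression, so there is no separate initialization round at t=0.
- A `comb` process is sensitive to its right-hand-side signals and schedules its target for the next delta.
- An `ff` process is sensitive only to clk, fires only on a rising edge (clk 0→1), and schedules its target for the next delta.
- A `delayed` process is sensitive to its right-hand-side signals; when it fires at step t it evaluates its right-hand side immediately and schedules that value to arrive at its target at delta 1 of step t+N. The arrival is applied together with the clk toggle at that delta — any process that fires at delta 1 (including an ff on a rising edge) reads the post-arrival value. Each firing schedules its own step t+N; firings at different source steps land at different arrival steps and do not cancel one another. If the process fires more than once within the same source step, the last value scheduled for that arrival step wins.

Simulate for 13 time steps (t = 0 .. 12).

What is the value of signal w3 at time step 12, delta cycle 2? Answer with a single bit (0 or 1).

0

t=0 Δ0: w3=0 w7=0 w2=1 clk=0 w5=0 w4=1 w0=1 w1=1 w6=0
  Δ1: clk:0→1
  Δ2: w0:1→0
  Δ3: w3:0→1
  (3Δ to stable)
t=1 Δ0: w3=1 w7=0 w2=1 clk=1 w5=0 w4=1 w0=0 w1=1 w6=0
  Δ1: clk:1→0
  (1Δ to stable)
t=2 Δ0: w3=1 w7=0 w2=1 clk=0 w5=0 w4=1 w0=0 w1=1 w6=0
  Δ1: clk:0→1
  Δ2: w0:0→1
  Δ3: w3:1→0
  (3Δ to stable)
t=3 Δ0: w3=0 w7=0 w2=1 clk=1 w5=0 w4=1 w0=1 w1=1 w6=0
  Δ1: clk:1→0
  (1Δ to stable)
t=4 Δ0: w3=0 w7=0 w2=1 clk=0 w5=0 w4=1 w0=1 w1=1 w6=0
  Δ1: clk:0→1
  Δ2: w0:1→0
  Δ3: w3:0→1
  (3Δ to stable)
t=5 Δ0: w3=1 w7=0 w2=1 clk=1 w5=0 w4=1 w0=0 w1=1 w6=0
  Δ1: clk:1→0
  (1Δ to stable)
t=6 Δ0: w3=1 w7=0 w2=1 clk=0 w5=0 w4=1 w0=0 w1=1 w6=0
  Δ1: clk:0→1
  Δ2: w0:0→1
  Δ3: w3:1→0
  (3Δ to stable)
t=7 Δ0: w3=0 w7=0 w2=1 clk=1 w5=0 w4=1 w0=1 w1=1 w6=0
  Δ1: clk:1→0
  (1Δ to stable)
t=8 Δ0: w3=0 w7=0 w2=1 clk=0 w5=0 w4=1 w0=1 w1=1 w6=0
  Δ1: clk:0→1
  Δ2: w0:1→0
  Δ3: w3:0→1
  (3Δ to stable)
t=9 Δ0: w3=1 w7=0 w2=1 clk=1 w5=0 w4=1 w0=0 w1=1 w6=0
  Δ1: clk:1→0
  (1Δ to stable)
t=10 Δ0: w3=1 w7=0 w2=1 clk=0 w5=0 w4=1 w0=0 w1=1 w6=0
  Δ1: clk:0→1
  Δ2: w0:0→1
  Δ3: w3:1→0
  (3Δ to stable)
t=11 Δ0: w3=0 w7=0 w2=1 clk=1 w5=0 w4=1 w0=1 w1=1 w6=0
  Δ1: clk:1→0
  (1Δ to stable)
t=12 Δ0: w3=0 w7=0 w2=1 clk=0 w5=0 w4=1 w0=1 w1=1 w6=0
  Δ1: clk:0→1
  Δ2: w0:1→0
  Δ3: w3:0→1
  (3Δ to stable)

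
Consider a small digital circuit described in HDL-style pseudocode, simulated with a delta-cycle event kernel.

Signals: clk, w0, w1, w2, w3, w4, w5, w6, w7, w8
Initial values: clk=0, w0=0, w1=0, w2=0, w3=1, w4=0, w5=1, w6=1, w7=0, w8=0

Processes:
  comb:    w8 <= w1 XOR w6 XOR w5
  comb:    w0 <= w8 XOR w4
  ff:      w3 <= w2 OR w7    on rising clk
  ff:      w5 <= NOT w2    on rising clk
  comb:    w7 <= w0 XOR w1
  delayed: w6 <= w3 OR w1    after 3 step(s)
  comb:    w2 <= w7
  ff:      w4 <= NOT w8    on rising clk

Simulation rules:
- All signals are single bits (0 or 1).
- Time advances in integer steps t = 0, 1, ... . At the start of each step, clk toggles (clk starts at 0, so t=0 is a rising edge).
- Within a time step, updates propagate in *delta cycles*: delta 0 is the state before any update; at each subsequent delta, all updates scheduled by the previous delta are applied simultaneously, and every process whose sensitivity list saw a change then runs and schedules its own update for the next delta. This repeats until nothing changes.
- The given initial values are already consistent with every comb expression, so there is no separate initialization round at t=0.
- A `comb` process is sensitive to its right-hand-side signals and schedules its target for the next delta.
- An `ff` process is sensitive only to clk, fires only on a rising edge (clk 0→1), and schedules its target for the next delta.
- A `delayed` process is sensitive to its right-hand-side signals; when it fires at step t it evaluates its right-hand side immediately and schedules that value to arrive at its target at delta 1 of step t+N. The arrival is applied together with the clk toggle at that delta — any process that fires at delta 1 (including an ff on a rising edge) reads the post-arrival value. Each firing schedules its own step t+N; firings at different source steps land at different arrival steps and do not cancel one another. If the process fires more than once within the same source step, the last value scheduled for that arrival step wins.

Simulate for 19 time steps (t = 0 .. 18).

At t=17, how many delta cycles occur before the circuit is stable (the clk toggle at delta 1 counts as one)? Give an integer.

5

t=0 Δ0: w0=0 w8=0 w3=1 w1=0 w2=0 clk=0 w7=0 w5=1 w4=0 w6=1
  Δ1: clk:0→1
  Δ2: w3:1→0, w4:0→1
  Δ3: w0:0→1
  Δ4: w7:0→1
  Δ5: w2:0→1
  (5Δ to stable)
t=1 Δ0: w0=1 w8=0 w3=0 w1=0 w2=1 clk=1 w7=1 w5=1 w4=1 w6=1
  Δ1: clk:1→0
  (1Δ to stable)
t=2 Δ0: w0=1 w8=0 w3=0 w1=0 w2=1 clk=0 w7=1 w5=1 w4=1 w6=1
  Δ1: clk:0→1
  Δ2: w3:0→1, w5:1→0
  Δ3: w8:0→1
  Δ4: w0:1→0
  Δ5: w7:1→0
  Δ6: w2:1→0
  (6Δ to stable)
t=3 Δ0: w0=0 w8=1 w3=1 w1=0 w2=0 clk=1 w7=0 w5=0 w4=1 w6=1
  Δ1: clk:1→0, w6:1→0
  Δ2: w8:1→0
  Δ3: w0:0→1
  Δ4: w7:0→1
  Δ5: w2:0→1
  (5Δ to stable)
t=4 Δ0: w0=1 w8=0 w3=1 w1=0 w2=1 clk=0 w7=1 w5=0 w4=1 w6=0
  Δ1: clk:0→1
  (1Δ to stable)
t=5 Δ0: w0=1 w8=0 w3=1 w1=0 w2=1 clk=1 w7=1 w5=0 w4=1 w6=0
  Δ1: clk:1→0, w6:0→1
  Δ2: w8:0→1
  Δ3: w0:1→0
  Δ4: w7:1→0
  Δ5: w2:1→0
  (5Δ to stable)
t=6 Δ0: w0=0 w8=1 w3=1 w1=0 w2=0 clk=0 w7=0 w5=0 w4=1 w6=1
  Δ1: clk:0→1
  Δ2: w3:1→0, w5:0→1, w4:1→0
  Δ3: w0:0→1, w8:1→0
  Δ4: w0:1→0, w7:0→1
  Δ5: w2:0→1, w7:1→0
  Δ6: w2:1→0
  (6Δ to stable)
t=7 Δ0: w0=0 w8=0 w3=0 w1=0 w2=0 clk=1 w7=0 w5=1 w4=0 w6=1
  Δ1: clk:1→0
  (1Δ to stable)
t=8 Δ0: w0=0 w8=0 w3=0 w1=0 w2=0 clk=0 w7=0 w5=1 w4=0 w6=1
  Δ1: clk:0→1
  Δ2: w4:0→1
  Δ3: w0:0→1
  Δ4: w7:0→1
  Δ5: w2:0→1
  (5Δ to stable)
t=9 Δ0: w0=1 w8=0 w3=0 w1=0 w2=1 clk=1 w7=1 w5=1 w4=1 w6=1
  Δ1: clk:1→0, w6:1→0
  Δ2: w8:0→1
  Δ3: w0:1→0
  Δ4: w7:1→0
  Δ5: w2:1→0
  (5Δ to stable)
t=10 Δ0: w0=0 w8=1 w3=0 w1=0 w2=0 clk=0 w7=0 w5=1 w4=1 w6=0
  Δ1: clk:0→1
  Δ2: w4:1→0
  Δ3: w0:0→1
  Δ4: w7:0→1
  Δ5: w2:0→1
  (5Δ to stable)
t=11 Δ0: w0=1 w8=1 w3=0 w1=0 w2=1 clk=1 w7=1 w5=1 w4=0 w6=0
  Δ1: clk:1→0
  (1Δ to stable)
t=12 Δ0: w0=1 w8=1 w3=0 w1=0 w2=1 clk=0 w7=1 w5=1 w4=0 w6=0
  Δ1: clk:0→1
  Δ2: w3:0→1, w5:1→0
  Δ3: w8:1→0
  Δ4: w0:1→0
  Δ5: w7:1→0
  Δ6: w2:1→0
  (6Δ to stable)
t=13 Δ0: w0=0 w8=0 w3=1 w1=0 w2=0 clk=1 w7=0 w5=0 w4=0 w6=0
  Δ1: clk:1→0
  (1Δ to stable)
t=14 Δ0: w0=0 w8=0 w3=1 w1=0 w2=0 clk=0 w7=0 w5=0 w4=0 w6=0
  Δ1: clk:0→1
  Δ2: w3:1→0, w5:0→1, w4:0→1
  Δ3: w0:0→1, w8:0→1
  Δ4: w0:1→0, w7:0→1
  Δ5: w2:0→1, w7:1→0
  Δ6: w2:1→0
  (6Δ to stable)
t=15 Δ0: w0=0 w8=1 w3=0 w1=0 w2=0 clk=1 w7=0 w5=1 w4=1 w6=0
  Δ1: clk:1→0, w6:0→1
  Δ2: w8:1→0
  Δ3: w0:0→1
  Δ4: w7:0→1
  Δ5: w2:0→1
  (5Δ to stable)
t=16 Δ0: w0=1 w8=0 w3=0 w1=0 w2=1 clk=0 w7=1 w5=1 w4=1 w6=1
  Δ1: clk:0→1
  Δ2: w3:0→1, w5:1→0
  Δ3: w8:0→1
  Δ4: w0:1→0
  Δ5: w7:1→0
  Δ6: w2:1→0
  (6Δ to stable)
t=17 Δ0: w0=0 w8=1 w3=1 w1=0 w2=0 clk=1 w7=0 w5=0 w4=1 w6=1
  Δ1: clk:1→0, w6:1→0
  Δ2: w8:1→0
  Δ3: w0:0→1
  Δ4: w7:0→1
  Δ5: w2:0→1
  (5Δ to stable)
t=18 Δ0: w0=1 w8=0 w3=1 w1=0 w2=1 clk=0 w7=1 w5=0 w4=1 w6=0
  Δ1: clk:0→1
  (1Δ to stable)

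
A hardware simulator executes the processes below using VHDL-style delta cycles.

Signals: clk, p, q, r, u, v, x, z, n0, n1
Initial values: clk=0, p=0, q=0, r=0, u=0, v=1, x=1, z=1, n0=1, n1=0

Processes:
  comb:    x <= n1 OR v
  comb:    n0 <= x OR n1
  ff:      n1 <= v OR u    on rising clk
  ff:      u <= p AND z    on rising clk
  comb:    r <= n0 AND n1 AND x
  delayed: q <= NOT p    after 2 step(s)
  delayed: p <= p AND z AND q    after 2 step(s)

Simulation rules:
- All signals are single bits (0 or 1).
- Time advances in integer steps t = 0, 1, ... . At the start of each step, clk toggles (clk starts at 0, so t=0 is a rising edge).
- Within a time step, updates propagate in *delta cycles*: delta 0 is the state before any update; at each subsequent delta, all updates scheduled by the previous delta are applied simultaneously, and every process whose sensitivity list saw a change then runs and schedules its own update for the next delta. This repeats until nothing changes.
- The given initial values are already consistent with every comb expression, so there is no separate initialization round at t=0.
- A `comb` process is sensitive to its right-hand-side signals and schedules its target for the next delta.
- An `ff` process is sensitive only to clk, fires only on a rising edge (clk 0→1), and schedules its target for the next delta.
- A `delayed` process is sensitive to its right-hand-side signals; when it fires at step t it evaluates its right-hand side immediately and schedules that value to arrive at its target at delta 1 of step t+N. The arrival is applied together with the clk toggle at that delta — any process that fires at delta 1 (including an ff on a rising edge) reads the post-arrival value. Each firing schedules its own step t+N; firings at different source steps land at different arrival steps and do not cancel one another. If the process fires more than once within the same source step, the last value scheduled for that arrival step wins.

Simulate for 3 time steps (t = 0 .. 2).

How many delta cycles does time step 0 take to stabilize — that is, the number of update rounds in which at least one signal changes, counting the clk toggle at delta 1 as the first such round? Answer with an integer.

3

[bits: z,r,p,v,q,x,n1,n0,u,clk]
t=0: Δ0=1001010100 Δ1=1001010101 Δ2=1001011101 Δ3=1101011101 | 3Δ
t=1: Δ0=1101011101 Δ1=1101011100 | 1Δ
t=2: Δ0=1101011100 Δ1=1101011101 | 1Δ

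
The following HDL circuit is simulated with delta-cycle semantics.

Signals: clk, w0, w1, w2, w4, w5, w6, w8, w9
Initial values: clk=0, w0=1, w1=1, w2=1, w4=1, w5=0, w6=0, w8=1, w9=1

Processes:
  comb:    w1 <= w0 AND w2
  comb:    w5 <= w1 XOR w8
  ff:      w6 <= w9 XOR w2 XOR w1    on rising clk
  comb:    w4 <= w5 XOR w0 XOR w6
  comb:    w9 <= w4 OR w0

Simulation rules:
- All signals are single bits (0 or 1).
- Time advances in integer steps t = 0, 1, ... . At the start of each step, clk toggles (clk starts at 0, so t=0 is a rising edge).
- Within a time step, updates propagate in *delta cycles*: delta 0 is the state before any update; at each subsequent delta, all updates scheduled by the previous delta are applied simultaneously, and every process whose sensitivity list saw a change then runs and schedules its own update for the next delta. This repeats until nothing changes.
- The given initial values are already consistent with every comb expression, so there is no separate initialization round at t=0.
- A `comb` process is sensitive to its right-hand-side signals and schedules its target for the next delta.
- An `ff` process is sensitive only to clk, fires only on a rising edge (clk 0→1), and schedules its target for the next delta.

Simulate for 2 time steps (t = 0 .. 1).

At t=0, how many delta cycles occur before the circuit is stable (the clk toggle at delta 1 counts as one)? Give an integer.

3

[bits: w1,w9,clk,w8,w5,w0,w4,w2,w6]
t=0: Δ0=110101110 Δ1=111101110 Δ2=111101111 Δ3=111101011 | 3Δ
t=1: Δ0=111101011 Δ1=110101011 | 1Δ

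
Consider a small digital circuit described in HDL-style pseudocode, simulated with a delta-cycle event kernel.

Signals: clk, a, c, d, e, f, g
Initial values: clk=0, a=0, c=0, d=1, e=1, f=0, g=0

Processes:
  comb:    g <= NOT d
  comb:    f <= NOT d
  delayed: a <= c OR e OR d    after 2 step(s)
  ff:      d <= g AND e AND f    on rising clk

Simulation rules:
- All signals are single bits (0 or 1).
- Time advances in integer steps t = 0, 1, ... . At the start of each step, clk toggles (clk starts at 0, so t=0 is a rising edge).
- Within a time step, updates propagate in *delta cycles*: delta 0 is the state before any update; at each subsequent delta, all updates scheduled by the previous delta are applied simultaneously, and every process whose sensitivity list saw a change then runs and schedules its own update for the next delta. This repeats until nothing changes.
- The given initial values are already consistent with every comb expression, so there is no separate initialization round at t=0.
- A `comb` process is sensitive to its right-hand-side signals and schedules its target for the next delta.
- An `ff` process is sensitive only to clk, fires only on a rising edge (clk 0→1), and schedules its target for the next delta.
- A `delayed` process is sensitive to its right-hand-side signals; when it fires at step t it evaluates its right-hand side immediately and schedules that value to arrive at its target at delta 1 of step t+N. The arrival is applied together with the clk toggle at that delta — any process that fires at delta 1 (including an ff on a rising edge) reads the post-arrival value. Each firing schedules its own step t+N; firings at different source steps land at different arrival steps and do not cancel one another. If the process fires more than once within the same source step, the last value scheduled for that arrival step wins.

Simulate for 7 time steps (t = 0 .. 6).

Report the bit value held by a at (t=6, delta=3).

t=0 Δ0: e=1 c=0 f=0 g=0 clk=0 d=1 a=0
  Δ1: clk:0→1
  Δ2: d:1→0
  Δ3: f:0→1, g:0→1
  (3Δ to stable)
t=1 Δ0: e=1 c=0 f=1 g=1 clk=1 d=0 a=0
  Δ1: clk:1→0
  (1Δ to stable)
t=2 Δ0: e=1 c=0 f=1 g=1 clk=0 d=0 a=0
  Δ1: clk:0→1, a:0→1
  Δ2: d:0→1
  Δ3: f:1→0, g:1→0
  (3Δ to stable)
t=3 Δ0: e=1 c=0 f=0 g=0 clk=1 d=1 a=1
  Δ1: clk:1→0
  (1Δ to stable)
t=4 Δ0: e=1 c=0 f=0 g=0 clk=0 d=1 a=1
  Δ1: clk:0→1
  Δ2: d:1→0
  Δ3: f:0→1, g:0→1
  (3Δ to stable)
t=5 Δ0: e=1 c=0 f=1 g=1 clk=1 d=0 a=1
  Δ1: clk:1→0
  (1Δ to stable)
t=6 Δ0: e=1 c=0 f=1 g=1 clk=0 d=0 a=1
  Δ1: clk:0→1
  Δ2: d:0→1
  Δ3: f:1→0, g:1→0
  (3Δ to stable)

1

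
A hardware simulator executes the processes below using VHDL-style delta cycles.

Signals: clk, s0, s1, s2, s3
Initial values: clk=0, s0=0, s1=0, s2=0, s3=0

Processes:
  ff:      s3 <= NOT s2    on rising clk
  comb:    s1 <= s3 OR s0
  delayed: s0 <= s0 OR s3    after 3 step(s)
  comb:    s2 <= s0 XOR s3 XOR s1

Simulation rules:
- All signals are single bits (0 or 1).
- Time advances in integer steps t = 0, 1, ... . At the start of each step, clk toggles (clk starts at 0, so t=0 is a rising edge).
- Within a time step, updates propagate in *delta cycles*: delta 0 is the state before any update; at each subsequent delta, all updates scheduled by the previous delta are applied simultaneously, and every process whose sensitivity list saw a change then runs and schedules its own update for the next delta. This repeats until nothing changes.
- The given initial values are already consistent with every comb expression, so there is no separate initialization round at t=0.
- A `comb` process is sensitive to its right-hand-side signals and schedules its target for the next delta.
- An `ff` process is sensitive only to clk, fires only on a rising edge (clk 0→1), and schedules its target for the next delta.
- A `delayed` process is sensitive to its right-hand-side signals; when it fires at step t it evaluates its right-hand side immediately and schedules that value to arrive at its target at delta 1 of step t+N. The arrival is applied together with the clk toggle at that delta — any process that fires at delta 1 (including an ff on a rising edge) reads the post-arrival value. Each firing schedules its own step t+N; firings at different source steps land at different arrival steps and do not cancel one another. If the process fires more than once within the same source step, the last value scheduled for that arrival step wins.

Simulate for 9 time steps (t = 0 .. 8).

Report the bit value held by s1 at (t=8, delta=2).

1

t=0 Δ0: s3=0 s2=0 s0=0 s1=0 clk=0
  Δ1: clk:0→1
  Δ2: s3:0→1
  Δ3: s2:0→1, s1:0→1
  Δ4: s2:1→0
  (4Δ to stable)
t=1 Δ0: s3=1 s2=0 s0=0 s1=1 clk=1
  Δ1: clk:1→0
  (1Δ to stable)
t=2 Δ0: s3=1 s2=0 s0=0 s1=1 clk=0
  Δ1: clk:0→1
  (1Δ to stable)
t=3 Δ0: s3=1 s2=0 s0=0 s1=1 clk=1
  Δ1: s0:0→1, clk:1→0
  Δ2: s2:0→1
  (2Δ to stable)
t=4 Δ0: s3=1 s2=1 s0=1 s1=1 clk=0
  Δ1: clk:0→1
  Δ2: s3:1→0
  Δ3: s2:1→0
  (3Δ to stable)
t=5 Δ0: s3=0 s2=0 s0=1 s1=1 clk=1
  Δ1: clk:1→0
  (1Δ to stable)
t=6 Δ0: s3=0 s2=0 s0=1 s1=1 clk=0
  Δ1: clk:0→1
  Δ2: s3:0→1
  Δ3: s2:0→1
  (3Δ to stable)
t=7 Δ0: s3=1 s2=1 s0=1 s1=1 clk=1
  Δ1: clk:1→0
  (1Δ to stable)
t=8 Δ0: s3=1 s2=1 s0=1 s1=1 clk=0
  Δ1: clk:0→1
  Δ2: s3:1→0
  Δ3: s2:1→0
  (3Δ to stable)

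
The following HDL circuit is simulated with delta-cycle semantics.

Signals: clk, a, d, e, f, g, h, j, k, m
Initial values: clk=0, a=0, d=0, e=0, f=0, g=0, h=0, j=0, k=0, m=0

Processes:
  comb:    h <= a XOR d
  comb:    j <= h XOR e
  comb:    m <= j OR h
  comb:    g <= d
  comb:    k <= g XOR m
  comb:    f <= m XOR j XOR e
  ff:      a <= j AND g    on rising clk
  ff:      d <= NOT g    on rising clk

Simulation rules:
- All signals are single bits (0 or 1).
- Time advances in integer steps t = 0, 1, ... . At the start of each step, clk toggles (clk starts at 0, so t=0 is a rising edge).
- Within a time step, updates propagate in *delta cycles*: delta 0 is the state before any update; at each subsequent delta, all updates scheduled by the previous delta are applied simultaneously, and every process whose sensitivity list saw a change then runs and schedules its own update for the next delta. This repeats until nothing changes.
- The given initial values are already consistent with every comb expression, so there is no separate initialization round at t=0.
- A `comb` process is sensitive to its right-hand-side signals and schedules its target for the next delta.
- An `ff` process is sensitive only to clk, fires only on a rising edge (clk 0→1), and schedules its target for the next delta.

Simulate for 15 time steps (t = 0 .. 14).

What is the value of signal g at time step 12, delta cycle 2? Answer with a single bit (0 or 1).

t=0 Δ0: m=0 e=0 f=0 h=0 g=0 clk=0 d=0 j=0 k=0 a=0
  Δ1: clk:0→1
  Δ2: d:0→1
  Δ3: h:0→1, g:0→1
  Δ4: m:0→1, j:0→1, k:0→1
  Δ5: k:1→0
  (5Δ to stable)
t=1 Δ0: m=1 e=0 f=0 h=1 g=1 clk=1 d=1 j=1 k=0 a=0
  Δ1: clk:1→0
  (1Δ to stable)
t=2 Δ0: m=1 e=0 f=0 h=1 g=1 clk=0 d=1 j=1 k=0 a=0
  Δ1: clk:0→1
  Δ2: d:1→0, a:0→1
  Δ3: g:1→0
  Δ4: k:0→1
  (4Δ to stable)
t=3 Δ0: m=1 e=0 f=0 h=1 g=0 clk=1 d=0 j=1 k=1 a=1
  Δ1: clk:1→0
  (1Δ to stable)
t=4 Δ0: m=1 e=0 f=0 h=1 g=0 clk=0 d=0 j=1 k=1 a=1
  Δ1: clk:0→1
  Δ2: d:0→1, a:1→0
  Δ3: g:0→1
  Δ4: k:1→0
  (4Δ to stable)
t=5 Δ0: m=1 e=0 f=0 h=1 g=1 clk=1 d=1 j=1 k=0 a=0
  Δ1: clk:1→0
  (1Δ to stable)
t=6 Δ0: m=1 e=0 f=0 h=1 g=1 clk=0 d=1 j=1 k=0 a=0
  Δ1: clk:0→1
  Δ2: d:1→0, a:0→1
  Δ3: g:1→0
  Δ4: k:0→1
  (4Δ to stable)
t=7 Δ0: m=1 e=0 f=0 h=1 g=0 clk=1 d=0 j=1 k=1 a=1
  Δ1: clk:1→0
  (1Δ to stable)
t=8 Δ0: m=1 e=0 f=0 h=1 g=0 clk=0 d=0 j=1 k=1 a=1
  Δ1: clk:0→1
  Δ2: d:0→1, a:1→0
  Δ3: g:0→1
  Δ4: k:1→0
  (4Δ to stable)
t=9 Δ0: m=1 e=0 f=0 h=1 g=1 clk=1 d=1 j=1 k=0 a=0
  Δ1: clk:1→0
  (1Δ to stable)
t=10 Δ0: m=1 e=0 f=0 h=1 g=1 clk=0 d=1 j=1 k=0 a=0
  Δ1: clk:0→1
  Δ2: d:1→0, a:0→1
  Δ3: g:1→0
  Δ4: k:0→1
  (4Δ to stable)
t=11 Δ0: m=1 e=0 f=0 h=1 g=0 clk=1 d=0 j=1 k=1 a=1
  Δ1: clk:1→0
  (1Δ to stable)
t=12 Δ0: m=1 e=0 f=0 h=1 g=0 clk=0 d=0 j=1 k=1 a=1
  Δ1: clk:0→1
  Δ2: d:0→1, a:1→0
  Δ3: g:0→1
  Δ4: k:1→0
  (4Δ to stable)
t=13 Δ0: m=1 e=0 f=0 h=1 g=1 clk=1 d=1 j=1 k=0 a=0
  Δ1: clk:1→0
  (1Δ to stable)
t=14 Δ0: m=1 e=0 f=0 h=1 g=1 clk=0 d=1 j=1 k=0 a=0
  Δ1: clk:0→1
  Δ2: d:1→0, a:0→1
  Δ3: g:1→0
  Δ4: k:0→1
  (4Δ to stable)

0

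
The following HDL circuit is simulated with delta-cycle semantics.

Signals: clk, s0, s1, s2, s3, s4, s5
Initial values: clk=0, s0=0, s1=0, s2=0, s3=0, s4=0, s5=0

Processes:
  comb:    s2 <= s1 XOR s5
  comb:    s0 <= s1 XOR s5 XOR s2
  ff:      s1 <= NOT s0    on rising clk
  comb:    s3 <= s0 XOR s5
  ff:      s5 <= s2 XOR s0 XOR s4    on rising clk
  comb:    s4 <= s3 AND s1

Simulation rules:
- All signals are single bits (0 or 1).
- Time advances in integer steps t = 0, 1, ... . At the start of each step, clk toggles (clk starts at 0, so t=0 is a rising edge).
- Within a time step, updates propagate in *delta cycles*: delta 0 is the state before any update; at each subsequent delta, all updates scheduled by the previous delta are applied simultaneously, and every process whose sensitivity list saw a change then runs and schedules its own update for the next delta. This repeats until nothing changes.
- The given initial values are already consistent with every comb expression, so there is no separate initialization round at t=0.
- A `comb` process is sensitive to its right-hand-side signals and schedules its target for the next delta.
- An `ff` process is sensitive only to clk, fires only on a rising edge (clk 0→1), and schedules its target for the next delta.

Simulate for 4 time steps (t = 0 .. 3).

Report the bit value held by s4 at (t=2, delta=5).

0

t=0 Δ0: s1=0 s3=0 s4=0 clk=0 s0=0 s5=0 s2=0
  Δ1: clk:0→1
  Δ2: s1:0→1
  Δ3: s0:0→1, s2:0→1
  Δ4: s3:0→1, s0:1→0
  Δ5: s3:1→0, s4:0→1
  Δ6: s4:1→0
  (6Δ to stable)
t=1 Δ0: s1=1 s3=0 s4=0 clk=1 s0=0 s5=0 s2=1
  Δ1: clk:1→0
  (1Δ to stable)
t=2 Δ0: s1=1 s3=0 s4=0 clk=0 s0=0 s5=0 s2=1
  Δ1: clk:0→1
  Δ2: s5:0→1
  Δ3: s3:0→1, s0:0→1, s2:1→0
  Δ4: s3:1→0, s4:0→1, s0:1→0
  Δ5: s3:0→1, s4:1→0
  Δ6: s4:0→1
  (6Δ to stable)
t=3 Δ0: s1=1 s3=1 s4=1 clk=1 s0=0 s5=1 s2=0
  Δ1: clk:1→0
  (1Δ to stable)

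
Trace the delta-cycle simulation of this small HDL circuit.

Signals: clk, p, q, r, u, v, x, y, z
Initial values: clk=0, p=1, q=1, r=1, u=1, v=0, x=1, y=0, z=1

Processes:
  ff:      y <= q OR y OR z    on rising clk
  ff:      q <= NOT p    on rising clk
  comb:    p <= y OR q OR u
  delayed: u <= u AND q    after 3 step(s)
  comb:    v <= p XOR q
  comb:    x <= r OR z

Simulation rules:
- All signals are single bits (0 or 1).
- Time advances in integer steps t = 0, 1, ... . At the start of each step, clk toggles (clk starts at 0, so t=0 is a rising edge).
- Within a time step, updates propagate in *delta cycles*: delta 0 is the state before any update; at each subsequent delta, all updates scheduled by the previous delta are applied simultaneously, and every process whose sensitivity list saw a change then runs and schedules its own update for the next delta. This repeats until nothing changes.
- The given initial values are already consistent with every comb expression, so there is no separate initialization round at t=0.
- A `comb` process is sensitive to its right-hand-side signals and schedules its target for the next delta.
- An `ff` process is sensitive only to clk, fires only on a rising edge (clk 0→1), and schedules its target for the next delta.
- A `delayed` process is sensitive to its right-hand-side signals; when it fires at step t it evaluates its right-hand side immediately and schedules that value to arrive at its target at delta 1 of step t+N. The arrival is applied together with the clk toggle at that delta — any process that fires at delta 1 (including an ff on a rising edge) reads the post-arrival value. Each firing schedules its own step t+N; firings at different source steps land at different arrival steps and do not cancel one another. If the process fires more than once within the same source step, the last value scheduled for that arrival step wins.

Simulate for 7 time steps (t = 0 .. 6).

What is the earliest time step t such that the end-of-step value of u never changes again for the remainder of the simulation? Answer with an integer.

t0.Δ0 p=1 y=0 u=1 r=1 q=1 z=1 v=0 x=1 clk=0
t0.Δ1 p=1 y=0 u=1 r=1 q=1 z=1 v=0 x=1 clk=1
t0.Δ2 p=1 y=1 u=1 r=1 q=0 z=1 v=0 x=1 clk=1
t0.Δ3 p=1 y=1 u=1 r=1 q=0 z=1 v=1 x=1 clk=1
t1.Δ0 p=1 y=1 u=1 r=1 q=0 z=1 v=1 x=1 clk=1
t1.Δ1 p=1 y=1 u=1 r=1 q=0 z=1 v=1 x=1 clk=0
t2.Δ0 p=1 y=1 u=1 r=1 q=0 z=1 v=1 x=1 clk=0
t2.Δ1 p=1 y=1 u=1 r=1 q=0 z=1 v=1 x=1 clk=1
t3.Δ0 p=1 y=1 u=1 r=1 q=0 z=1 v=1 x=1 clk=1
t3.Δ1 p=1 y=1 u=0 r=1 q=0 z=1 v=1 x=1 clk=0
t4.Δ0 p=1 y=1 u=0 r=1 q=0 z=1 v=1 x=1 clk=0
t4.Δ1 p=1 y=1 u=0 r=1 q=0 z=1 v=1 x=1 clk=1
t5.Δ0 p=1 y=1 u=0 r=1 q=0 z=1 v=1 x=1 clk=1
t5.Δ1 p=1 y=1 u=0 r=1 q=0 z=1 v=1 x=1 clk=0
t6.Δ0 p=1 y=1 u=0 r=1 q=0 z=1 v=1 x=1 clk=0
t6.Δ1 p=1 y=1 u=0 r=1 q=0 z=1 v=1 x=1 clk=1

3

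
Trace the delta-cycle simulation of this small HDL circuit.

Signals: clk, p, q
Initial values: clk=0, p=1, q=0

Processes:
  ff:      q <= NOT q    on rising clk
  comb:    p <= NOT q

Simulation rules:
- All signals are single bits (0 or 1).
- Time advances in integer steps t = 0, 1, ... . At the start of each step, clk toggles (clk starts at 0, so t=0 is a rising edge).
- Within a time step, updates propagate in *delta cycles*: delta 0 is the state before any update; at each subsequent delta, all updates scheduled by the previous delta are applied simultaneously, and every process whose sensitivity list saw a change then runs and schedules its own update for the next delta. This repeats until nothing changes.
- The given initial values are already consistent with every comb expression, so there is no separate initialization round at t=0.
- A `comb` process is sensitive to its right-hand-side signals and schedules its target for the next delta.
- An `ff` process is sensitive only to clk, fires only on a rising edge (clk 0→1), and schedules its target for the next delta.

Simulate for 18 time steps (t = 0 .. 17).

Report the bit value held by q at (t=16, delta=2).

1

[bits: p,clk,q]
t=0: Δ0=100 Δ1=110 Δ2=111 Δ3=011 | 3Δ
t=1: Δ0=011 Δ1=001 | 1Δ
t=2: Δ0=001 Δ1=011 Δ2=010 Δ3=110 | 3Δ
t=3: Δ0=110 Δ1=100 | 1Δ
t=4: Δ0=100 Δ1=110 Δ2=111 Δ3=011 | 3Δ
t=5: Δ0=011 Δ1=001 | 1Δ
t=6: Δ0=001 Δ1=011 Δ2=010 Δ3=110 | 3Δ
t=7: Δ0=110 Δ1=100 | 1Δ
t=8: Δ0=100 Δ1=110 Δ2=111 Δ3=011 | 3Δ
t=9: Δ0=011 Δ1=001 | 1Δ
t=10: Δ0=001 Δ1=011 Δ2=010 Δ3=110 | 3Δ
t=11: Δ0=110 Δ1=100 | 1Δ
t=12: Δ0=100 Δ1=110 Δ2=111 Δ3=011 | 3Δ
t=13: Δ0=011 Δ1=001 | 1Δ
t=14: Δ0=001 Δ1=011 Δ2=010 Δ3=110 | 3Δ
t=15: Δ0=110 Δ1=100 | 1Δ
t=16: Δ0=100 Δ1=110 Δ2=111 Δ3=011 | 3Δ
t=17: Δ0=011 Δ1=001 | 1Δ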